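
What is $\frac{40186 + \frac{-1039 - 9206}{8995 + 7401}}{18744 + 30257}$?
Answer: $\frac{658879411}{803420396} \approx 0.82009$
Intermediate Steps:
$\frac{40186 + \frac{-1039 - 9206}{8995 + 7401}}{18744 + 30257} = \frac{40186 - \frac{10245}{16396}}{49001} = \left(40186 - \frac{10245}{16396}\right) \frac{1}{49001} = \frac{658879411}{16396} \cdot \frac{1}{49001} = \frac{658879411}{803420396}$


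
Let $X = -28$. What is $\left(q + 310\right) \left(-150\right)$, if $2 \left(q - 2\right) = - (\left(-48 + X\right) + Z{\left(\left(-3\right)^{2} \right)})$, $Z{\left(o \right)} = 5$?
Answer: $-52125$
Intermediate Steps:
$q = \frac{75}{2}$ ($q = 2 + \frac{\left(-1\right) \left(\left(-48 - 28\right) + 5\right)}{2} = 2 + \frac{\left(-1\right) \left(-76 + 5\right)}{2} = 2 + \frac{\left(-1\right) \left(-71\right)}{2} = 2 + \frac{1}{2} \cdot 71 = 2 + \frac{71}{2} = \frac{75}{2} \approx 37.5$)
$\left(q + 310\right) \left(-150\right) = \left(\frac{75}{2} + 310\right) \left(-150\right) = \frac{695}{2} \left(-150\right) = -52125$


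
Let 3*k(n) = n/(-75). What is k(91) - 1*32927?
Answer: -7408666/225 ≈ -32927.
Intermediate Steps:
k(n) = -n/225 (k(n) = (n/(-75))/3 = (n*(-1/75))/3 = (-n/75)/3 = -n/225)
k(91) - 1*32927 = -1/225*91 - 1*32927 = -91/225 - 32927 = -7408666/225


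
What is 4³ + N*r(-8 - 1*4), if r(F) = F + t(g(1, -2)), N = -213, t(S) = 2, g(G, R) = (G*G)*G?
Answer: 2194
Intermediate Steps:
g(G, R) = G³ (g(G, R) = G²*G = G³)
r(F) = 2 + F (r(F) = F + 2 = 2 + F)
4³ + N*r(-8 - 1*4) = 4³ - 213*(2 + (-8 - 1*4)) = 64 - 213*(2 + (-8 - 4)) = 64 - 213*(2 - 12) = 64 - 213*(-10) = 64 + 2130 = 2194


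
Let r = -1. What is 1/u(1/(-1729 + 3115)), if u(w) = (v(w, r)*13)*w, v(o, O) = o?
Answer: 1920996/13 ≈ 1.4777e+5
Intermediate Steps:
u(w) = 13*w**2 (u(w) = (w*13)*w = (13*w)*w = 13*w**2)
1/u(1/(-1729 + 3115)) = 1/(13*(1/(-1729 + 3115))**2) = 1/(13*(1/1386)**2) = 1/(13*(1/1920996)) = 1/(13/1920996) = 1920996/13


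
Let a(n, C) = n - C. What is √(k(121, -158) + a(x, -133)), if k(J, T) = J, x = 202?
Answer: 2*√114 ≈ 21.354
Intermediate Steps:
√(k(121, -158) + a(x, -133)) = √(121 + (202 - 1*(-133))) = √(121 + (202 + 133)) = √(121 + 335) = √456 = 2*√114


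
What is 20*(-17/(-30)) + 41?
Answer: 157/3 ≈ 52.333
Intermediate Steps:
20*(-17/(-30)) + 41 = 20*(-17*(-1/30)) + 41 = 20*(17/30) + 41 = 34/3 + 41 = 157/3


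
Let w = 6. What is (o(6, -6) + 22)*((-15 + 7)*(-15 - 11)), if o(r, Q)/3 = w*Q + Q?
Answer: -21632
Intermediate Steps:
o(r, Q) = 21*Q (o(r, Q) = 3*(6*Q + Q) = 3*(7*Q) = 21*Q)
(o(6, -6) + 22)*((-15 + 7)*(-15 - 11)) = (21*(-6) + 22)*((-15 + 7)*(-15 - 11)) = (-126 + 22)*(-8*(-26)) = -104*208 = -21632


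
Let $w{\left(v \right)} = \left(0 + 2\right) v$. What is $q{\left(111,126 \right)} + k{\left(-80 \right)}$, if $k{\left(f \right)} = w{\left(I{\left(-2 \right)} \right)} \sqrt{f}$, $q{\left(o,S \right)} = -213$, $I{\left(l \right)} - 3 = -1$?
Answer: $-213 + 16 i \sqrt{5} \approx -213.0 + 35.777 i$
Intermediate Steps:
$I{\left(l \right)} = 2$ ($I{\left(l \right)} = 3 - 1 = 2$)
$w{\left(v \right)} = 2 v$
$k{\left(f \right)} = 4 \sqrt{f}$ ($k{\left(f \right)} = 2 \cdot 2 \sqrt{f} = 4 \sqrt{f}$)
$q{\left(111,126 \right)} + k{\left(-80 \right)} = -213 + 4 \sqrt{-80} = -213 + 4 \cdot 4 i \sqrt{5} = -213 + 16 i \sqrt{5}$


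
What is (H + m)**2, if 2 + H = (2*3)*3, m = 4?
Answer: 400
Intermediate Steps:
H = 16 (H = -2 + (2*3)*3 = -2 + 6*3 = -2 + 18 = 16)
(H + m)**2 = (16 + 4)**2 = 20**2 = 400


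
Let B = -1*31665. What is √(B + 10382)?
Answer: I*√21283 ≈ 145.89*I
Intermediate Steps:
B = -31665
√(B + 10382) = √(-31665 + 10382) = √(-21283) = I*√21283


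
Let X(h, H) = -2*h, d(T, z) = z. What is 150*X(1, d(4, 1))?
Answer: -300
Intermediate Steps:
150*X(1, d(4, 1)) = 150*(-2*1) = 150*(-2) = -300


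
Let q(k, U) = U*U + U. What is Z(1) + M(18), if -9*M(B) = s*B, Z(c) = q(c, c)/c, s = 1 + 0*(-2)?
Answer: 0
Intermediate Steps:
s = 1 (s = 1 + 0 = 1)
q(k, U) = U + U² (q(k, U) = U² + U = U + U²)
Z(c) = 1 + c (Z(c) = (c*(1 + c))/c = 1 + c)
M(B) = -B/9
Z(1) + M(18) = (1 + 1) - ⅑*18 = 2 - 2 = 0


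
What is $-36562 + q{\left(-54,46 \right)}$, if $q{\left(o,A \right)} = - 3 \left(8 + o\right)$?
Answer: $-36424$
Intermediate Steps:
$q{\left(o,A \right)} = -24 - 3 o$
$-36562 + q{\left(-54,46 \right)} = -36562 - -138 = -36562 + \left(-24 + 162\right) = -36562 + 138 = -36424$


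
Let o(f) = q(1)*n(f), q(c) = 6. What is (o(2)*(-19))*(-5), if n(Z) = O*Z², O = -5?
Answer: -11400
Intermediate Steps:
n(Z) = -5*Z²
o(f) = -30*f² (o(f) = 6*(-5*f²) = -30*f²)
(o(2)*(-19))*(-5) = (-30*2²*(-19))*(-5) = (-30*4*(-19))*(-5) = -120*(-19)*(-5) = 2280*(-5) = -11400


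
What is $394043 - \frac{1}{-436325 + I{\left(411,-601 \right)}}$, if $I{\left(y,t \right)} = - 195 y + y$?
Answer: $\frac{203349436538}{516059} \approx 3.9404 \cdot 10^{5}$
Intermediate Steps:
$I{\left(y,t \right)} = - 194 y$
$394043 - \frac{1}{-436325 + I{\left(411,-601 \right)}} = 394043 - \frac{1}{-436325 - 79734} = 394043 - \frac{1}{-516059} = 394043 - - \frac{1}{516059} = 394043 + \frac{1}{516059} = \frac{203349436538}{516059}$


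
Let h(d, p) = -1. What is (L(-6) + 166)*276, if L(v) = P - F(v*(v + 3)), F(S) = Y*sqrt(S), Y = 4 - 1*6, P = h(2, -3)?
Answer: 45540 + 1656*sqrt(2) ≈ 47882.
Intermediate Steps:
P = -1
Y = -2 (Y = 4 - 6 = -2)
F(S) = -2*sqrt(S)
L(v) = -1 + 2*sqrt(v*(3 + v)) (L(v) = -1 - (-2)*sqrt(v*(v + 3)) = -1 - (-2)*sqrt(v*(3 + v)) = -1 + 2*sqrt(v*(3 + v)))
(L(-6) + 166)*276 = ((-1 + 2*sqrt(-6*(3 - 6))) + 166)*276 = ((-1 + 2*sqrt(-6*(-3))) + 166)*276 = ((-1 + 2*sqrt(18)) + 166)*276 = ((-1 + 2*(3*sqrt(2))) + 166)*276 = ((-1 + 6*sqrt(2)) + 166)*276 = (165 + 6*sqrt(2))*276 = 45540 + 1656*sqrt(2)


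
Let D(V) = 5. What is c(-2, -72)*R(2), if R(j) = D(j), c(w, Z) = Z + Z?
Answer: -720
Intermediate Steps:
c(w, Z) = 2*Z
R(j) = 5
c(-2, -72)*R(2) = (2*(-72))*5 = -144*5 = -720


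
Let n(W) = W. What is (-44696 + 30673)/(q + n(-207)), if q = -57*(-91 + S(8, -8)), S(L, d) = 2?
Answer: -14023/4866 ≈ -2.8818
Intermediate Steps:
q = 5073 (q = -57*(-91 + 2) = -57*(-89) = 5073)
(-44696 + 30673)/(q + n(-207)) = (-44696 + 30673)/(5073 - 207) = -14023/4866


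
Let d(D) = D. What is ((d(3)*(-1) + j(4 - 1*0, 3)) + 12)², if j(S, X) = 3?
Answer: 144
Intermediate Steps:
((d(3)*(-1) + j(4 - 1*0, 3)) + 12)² = ((3*(-1) + 3) + 12)² = ((-3 + 3) + 12)² = (0 + 12)² = 12² = 144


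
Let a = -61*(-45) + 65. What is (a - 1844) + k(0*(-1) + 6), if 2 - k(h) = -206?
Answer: 1174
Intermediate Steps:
k(h) = 208 (k(h) = 2 - 1*(-206) = 2 + 206 = 208)
a = 2810 (a = 2745 + 65 = 2810)
(a - 1844) + k(0*(-1) + 6) = (2810 - 1844) + 208 = 966 + 208 = 1174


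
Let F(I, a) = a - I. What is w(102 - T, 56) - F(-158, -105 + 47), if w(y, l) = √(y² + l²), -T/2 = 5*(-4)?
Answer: -100 + 2*√1745 ≈ -16.454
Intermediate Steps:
T = 40 (T = -10*(-4) = -2*(-20) = 40)
w(y, l) = √(l² + y²)
w(102 - T, 56) - F(-158, -105 + 47) = √(56² + (102 - 1*40)²) - ((-105 + 47) - 1*(-158)) = √(3136 + (102 - 40)²) - (-58 + 158) = √(3136 + 62²) - 1*100 = √(3136 + 3844) - 100 = √6980 - 100 = 2*√1745 - 100 = -100 + 2*√1745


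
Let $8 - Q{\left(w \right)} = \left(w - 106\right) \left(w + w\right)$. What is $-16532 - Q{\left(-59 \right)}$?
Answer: $2930$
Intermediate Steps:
$Q{\left(w \right)} = 8 - 2 w \left(-106 + w\right)$ ($Q{\left(w \right)} = 8 - \left(w - 106\right) \left(w + w\right) = 8 - \left(-106 + w\right) 2 w = 8 - 2 w \left(-106 + w\right)$)
$-16532 - Q{\left(-59 \right)} = -16532 - \left(8 - 2 \left(-59\right)^{2} + 212 \left(-59\right)\right) = -16532 - \left(8 - 6962 - 12508\right) = -16532 - -19462 = -16532 + 19462 = 2930$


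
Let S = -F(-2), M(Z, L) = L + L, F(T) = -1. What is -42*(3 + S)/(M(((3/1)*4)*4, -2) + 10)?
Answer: -28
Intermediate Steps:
M(Z, L) = 2*L
S = 1 (S = -1*(-1) = 1)
-42*(3 + S)/(M(((3/1)*4)*4, -2) + 10) = -42*(3 + 1)/(2*(-2) + 10) = -168/(-4 + 10) = -168/6 = -42*2/3 = -28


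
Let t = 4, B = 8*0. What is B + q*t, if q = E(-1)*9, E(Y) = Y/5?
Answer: -36/5 ≈ -7.2000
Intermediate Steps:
E(Y) = Y/5 (E(Y) = Y*(⅕) = Y/5)
B = 0
q = -9/5 (q = ((⅕)*(-1))*9 = -⅕*9 = -9/5 ≈ -1.8000)
B + q*t = 0 - 9/5*4 = 0 - 36/5 = -36/5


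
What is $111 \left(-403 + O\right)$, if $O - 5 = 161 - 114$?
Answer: $-38961$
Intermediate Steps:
$O = 52$ ($O = 5 + \left(161 - 114\right) = 5 + 47 = 52$)
$111 \left(-403 + O\right) = 111 \left(-403 + 52\right) = 111 \left(-351\right) = -38961$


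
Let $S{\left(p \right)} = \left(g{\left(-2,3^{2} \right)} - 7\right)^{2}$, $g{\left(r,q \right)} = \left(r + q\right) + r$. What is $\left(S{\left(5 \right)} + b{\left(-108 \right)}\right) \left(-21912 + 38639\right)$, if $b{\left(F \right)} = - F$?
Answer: $1873424$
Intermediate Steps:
$g{\left(r,q \right)} = q + 2 r$ ($g{\left(r,q \right)} = \left(q + r\right) + r = q + 2 r$)
$S{\left(p \right)} = 4$ ($S{\left(p \right)} = \left(\left(3^{2} + 2 \left(-2\right)\right) - 7\right)^{2} = \left(\left(9 - 4\right) - 7\right)^{2} = \left(5 - 7\right)^{2} = \left(-2\right)^{2} = 4$)
$\left(S{\left(5 \right)} + b{\left(-108 \right)}\right) \left(-21912 + 38639\right) = \left(4 - -108\right) \left(-21912 + 38639\right) = \left(4 + 108\right) 16727 = 112 \cdot 16727 = 1873424$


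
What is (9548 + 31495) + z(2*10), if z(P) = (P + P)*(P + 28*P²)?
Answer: 489843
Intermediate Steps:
z(P) = 2*P*(P + 28*P²) (z(P) = (2*P)*(P + 28*P²) = 2*P*(P + 28*P²))
(9548 + 31495) + z(2*10) = (9548 + 31495) + (2*10)²*(2 + 56*(2*10)) = 41043 + 20²*(2 + 56*20) = 41043 + 400*(2 + 1120) = 41043 + 400*1122 = 41043 + 448800 = 489843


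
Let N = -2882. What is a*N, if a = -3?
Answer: 8646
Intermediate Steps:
a*N = -3*(-2882) = 8646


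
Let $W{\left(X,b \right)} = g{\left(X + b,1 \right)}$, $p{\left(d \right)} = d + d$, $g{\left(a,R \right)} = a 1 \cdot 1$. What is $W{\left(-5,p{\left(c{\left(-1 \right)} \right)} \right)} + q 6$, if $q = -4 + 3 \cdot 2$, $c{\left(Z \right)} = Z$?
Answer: $5$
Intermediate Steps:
$g{\left(a,R \right)} = a$ ($g{\left(a,R \right)} = a 1 = a$)
$p{\left(d \right)} = 2 d$
$q = 2$ ($q = -4 + 6 = 2$)
$W{\left(X,b \right)} = X + b$
$W{\left(-5,p{\left(c{\left(-1 \right)} \right)} \right)} + q 6 = \left(-5 + 2 \left(-1\right)\right) + 2 \cdot 6 = \left(-5 - 2\right) + 12 = -7 + 12 = 5$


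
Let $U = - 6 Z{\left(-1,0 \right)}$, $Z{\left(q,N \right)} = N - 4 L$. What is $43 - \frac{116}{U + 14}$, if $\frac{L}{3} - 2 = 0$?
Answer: $\frac{3339}{79} \approx 42.266$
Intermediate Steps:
$L = 6$ ($L = 6 + 3 \cdot 0 = 6 + 0 = 6$)
$Z{\left(q,N \right)} = -24 + N$ ($Z{\left(q,N \right)} = N - 24 = -24 + N$)
$U = 144$ ($U = - 6 \left(-24 + 0\right) = \left(-6\right) \left(-24\right) = 144$)
$43 - \frac{116}{U + 14} = 43 - \frac{116}{144 + 14} = 43 - \frac{116}{158} = 43 - \frac{58}{79} = \frac{3339}{79}$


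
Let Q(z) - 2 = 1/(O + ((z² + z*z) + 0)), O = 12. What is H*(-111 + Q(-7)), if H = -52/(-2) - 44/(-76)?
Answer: -63731/22 ≈ -2896.9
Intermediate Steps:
H = 505/19 (H = -52*(-½) - 44*(-1/76) = 26 + 11/19 = 505/19 ≈ 26.579)
Q(z) = 2 + 1/(12 + 2*z²) (Q(z) = 2 + 1/(12 + ((z² + z*z) + 0)) = 2 + 1/(12 + ((z² + z²) + 0)) = 2 + 1/(12 + (2*z² + 0)) = 2 + 1/(12 + 2*z²))
H*(-111 + Q(-7)) = 505*(-111 + (25 + 4*(-7)²)/(2*(6 + (-7)²)))/19 = 505*(-111 + (25 + 4*49)/(2*(6 + 49)))/19 = 505*(-111 + (½)*(25 + 196)/55)/19 = 505*(-111 + (½)*(1/55)*221)/19 = 505*(-111 + 221/110)/19 = (505/19)*(-11989/110) = -63731/22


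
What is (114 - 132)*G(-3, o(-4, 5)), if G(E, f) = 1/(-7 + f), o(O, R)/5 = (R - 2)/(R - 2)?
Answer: 9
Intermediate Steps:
o(O, R) = 5 (o(O, R) = 5*((R - 2)/(R - 2)) = 5*((-2 + R)/(-2 + R)) = 5*1 = 5)
(114 - 132)*G(-3, o(-4, 5)) = (114 - 132)/(-7 + 5) = -18/(-2) = -18*(-1/2) = 9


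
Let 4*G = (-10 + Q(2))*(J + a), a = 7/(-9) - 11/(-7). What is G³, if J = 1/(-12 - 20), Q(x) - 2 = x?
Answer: -3630961153/2427715584 ≈ -1.4956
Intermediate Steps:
Q(x) = 2 + x
a = 50/63 (a = 7*(-⅑) - 11*(-⅐) = -7/9 + 11/7 = 50/63 ≈ 0.79365)
J = -1/32 (J = 1/(-32) = -1/32 ≈ -0.031250)
G = -1537/1344 (G = ((-10 + (2 + 2))*(-1/32 + 50/63))/4 = ((-10 + 4)*(1537/2016))/4 = (-6*1537/2016)/4 = (¼)*(-1537/336) = -1537/1344 ≈ -1.1436)
G³ = (-1537/1344)³ = -3630961153/2427715584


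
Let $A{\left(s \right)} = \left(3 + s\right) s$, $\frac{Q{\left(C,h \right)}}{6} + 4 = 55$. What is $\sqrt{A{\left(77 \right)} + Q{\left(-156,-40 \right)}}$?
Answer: $\sqrt{6466} \approx 80.411$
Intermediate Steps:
$Q{\left(C,h \right)} = 306$ ($Q{\left(C,h \right)} = -24 + 6 \cdot 55 = -24 + 330 = 306$)
$A{\left(s \right)} = s \left(3 + s\right)$
$\sqrt{A{\left(77 \right)} + Q{\left(-156,-40 \right)}} = \sqrt{77 \left(3 + 77\right) + 306} = \sqrt{77 \cdot 80 + 306} = \sqrt{6160 + 306} = \sqrt{6466}$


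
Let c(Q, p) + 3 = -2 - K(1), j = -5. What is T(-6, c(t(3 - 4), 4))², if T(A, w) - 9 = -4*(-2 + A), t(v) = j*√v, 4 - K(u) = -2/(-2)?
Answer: 1681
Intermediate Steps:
K(u) = 3 (K(u) = 4 - (-2)/(-2) = 4 - (-2)*(-1)/2 = 4 - 1*1 = 4 - 1 = 3)
t(v) = -5*√v
c(Q, p) = -8 (c(Q, p) = -3 + (-2 - 1*3) = -3 + (-2 - 3) = -3 - 5 = -8)
T(A, w) = 17 - 4*A (T(A, w) = 9 - 4*(-2 + A) = 9 + (8 - 4*A) = 17 - 4*A)
T(-6, c(t(3 - 4), 4))² = (17 - 4*(-6))² = (17 + 24)² = 41² = 1681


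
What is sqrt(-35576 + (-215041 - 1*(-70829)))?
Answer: 2*I*sqrt(44947) ≈ 424.01*I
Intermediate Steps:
sqrt(-35576 + (-215041 - 1*(-70829))) = sqrt(-35576 + (-215041 + 70829)) = sqrt(-35576 - 144212) = sqrt(-179788) = 2*I*sqrt(44947)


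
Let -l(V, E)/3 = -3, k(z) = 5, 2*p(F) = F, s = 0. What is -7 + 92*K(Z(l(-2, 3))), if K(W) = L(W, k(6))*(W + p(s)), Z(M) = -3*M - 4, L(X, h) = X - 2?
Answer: 94109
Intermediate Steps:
p(F) = F/2
l(V, E) = 9 (l(V, E) = -3*(-3) = 9)
L(X, h) = -2 + X
Z(M) = -4 - 3*M
K(W) = W*(-2 + W) (K(W) = (-2 + W)*(W + (1/2)*0) = (-2 + W)*(W + 0) = (-2 + W)*W = W*(-2 + W))
-7 + 92*K(Z(l(-2, 3))) = -7 + 92*((-4 - 3*9)*(-2 + (-4 - 3*9))) = -7 + 92*((-4 - 27)*(-2 + (-4 - 27))) = -7 + 92*(-31*(-2 - 31)) = -7 + 92*(-31*(-33)) = -7 + 92*1023 = -7 + 94116 = 94109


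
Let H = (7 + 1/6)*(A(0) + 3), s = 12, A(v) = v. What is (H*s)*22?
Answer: 5676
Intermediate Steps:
H = 43/2 (H = (7 + 1/6)*(0 + 3) = (7 + 1/6)*3 = (43/6)*3 = 43/2 ≈ 21.500)
(H*s)*22 = ((43/2)*12)*22 = 258*22 = 5676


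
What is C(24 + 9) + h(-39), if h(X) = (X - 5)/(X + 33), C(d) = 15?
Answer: 67/3 ≈ 22.333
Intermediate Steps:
h(X) = (-5 + X)/(33 + X)
C(24 + 9) + h(-39) = 15 + (-5 - 39)/(33 - 39) = 15 - 44/(-6) = 15 - 1/6*(-44) = 15 + 22/3 = 67/3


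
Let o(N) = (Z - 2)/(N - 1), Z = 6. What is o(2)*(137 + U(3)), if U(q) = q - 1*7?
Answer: 532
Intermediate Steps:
o(N) = 4/(-1 + N) (o(N) = (6 - 2)/(N - 1) = 4/(-1 + N))
U(q) = -7 + q (U(q) = q - 7 = -7 + q)
o(2)*(137 + U(3)) = (4/(-1 + 2))*(137 + (-7 + 3)) = (4/1)*(137 - 4) = (4*1)*133 = 4*133 = 532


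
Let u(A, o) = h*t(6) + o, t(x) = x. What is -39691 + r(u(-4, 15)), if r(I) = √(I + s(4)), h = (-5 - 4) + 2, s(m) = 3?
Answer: -39691 + 2*I*√6 ≈ -39691.0 + 4.899*I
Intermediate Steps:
h = -7 (h = -9 + 2 = -7)
u(A, o) = -42 + o (u(A, o) = -7*6 + o = -42 + o)
r(I) = √(3 + I) (r(I) = √(I + 3) = √(3 + I))
-39691 + r(u(-4, 15)) = -39691 + √(3 + (-42 + 15)) = -39691 + √(3 - 27) = -39691 + √(-24) = -39691 + 2*I*√6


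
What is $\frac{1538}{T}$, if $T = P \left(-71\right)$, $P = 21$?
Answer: $- \frac{1538}{1491} \approx -1.0315$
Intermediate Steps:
$T = -1491$ ($T = 21 \left(-71\right) = -1491$)
$\frac{1538}{T} = \frac{1538}{-1491} = 1538 \left(- \frac{1}{1491}\right) = - \frac{1538}{1491}$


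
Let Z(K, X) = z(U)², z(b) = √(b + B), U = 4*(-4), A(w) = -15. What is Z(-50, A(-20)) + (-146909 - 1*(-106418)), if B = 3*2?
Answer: -40501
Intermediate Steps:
B = 6
U = -16
z(b) = √(6 + b) (z(b) = √(b + 6) = √(6 + b))
Z(K, X) = -10 (Z(K, X) = (√(6 - 16))² = (√(-10))² = (I*√10)² = -10)
Z(-50, A(-20)) + (-146909 - 1*(-106418)) = -10 + (-146909 - 1*(-106418)) = -10 + (-146909 + 106418) = -10 - 40491 = -40501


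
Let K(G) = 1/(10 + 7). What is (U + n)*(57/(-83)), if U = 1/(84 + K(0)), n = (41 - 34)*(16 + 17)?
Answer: -18816612/118607 ≈ -158.65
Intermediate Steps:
K(G) = 1/17
n = 231 (n = 7*33 = 231)
U = 17/1429 (U = 1/(84 + 1/17) = 1/(1429/17) = 17/1429 ≈ 0.011896)
(U + n)*(57/(-83)) = (17/1429 + 231)*(57/(-83)) = 330116*(57*(-1/83))/1429 = (330116/1429)*(-57/83) = -18816612/118607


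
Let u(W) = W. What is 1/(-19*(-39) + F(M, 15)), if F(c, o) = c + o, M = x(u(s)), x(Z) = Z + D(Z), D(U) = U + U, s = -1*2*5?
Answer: 1/726 ≈ 0.0013774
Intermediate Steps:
s = -10 (s = -2*5 = -10)
D(U) = 2*U
x(Z) = 3*Z (x(Z) = Z + 2*Z = 3*Z)
M = -30 (M = 3*(-10) = -30)
1/(-19*(-39) + F(M, 15)) = 1/(-19*(-39) + (-30 + 15)) = 1/(741 - 15) = 1/726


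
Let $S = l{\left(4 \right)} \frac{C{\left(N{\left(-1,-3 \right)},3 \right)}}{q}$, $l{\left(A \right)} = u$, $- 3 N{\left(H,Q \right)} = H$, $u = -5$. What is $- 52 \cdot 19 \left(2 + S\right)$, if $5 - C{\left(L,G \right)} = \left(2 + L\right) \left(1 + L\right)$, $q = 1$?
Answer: $\frac{66196}{9} \approx 7355.1$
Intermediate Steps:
$N{\left(H,Q \right)} = - \frac{H}{3}$
$l{\left(A \right)} = -5$
$C{\left(L,G \right)} = 5 - \left(1 + L\right) \left(2 + L\right)$ ($C{\left(L,G \right)} = 5 - \left(2 + L\right) \left(1 + L\right) = 5 - \left(1 + L\right) \left(2 + L\right)$)
$S = - \frac{85}{9}$ ($S = - 5 \frac{3 - \left(\left(- \frac{1}{3}\right) \left(-1\right)\right)^{2} - 3 \left(\left(- \frac{1}{3}\right) \left(-1\right)\right)}{1} = - 5 \left(3 - \left(\frac{1}{3}\right)^{2} - 1\right) 1 = - 5 \left(3 - \frac{1}{9} - 1\right) 1 = - 5 \cdot \frac{17}{9} \cdot 1 = \left(-5\right) \frac{17}{9} = - \frac{85}{9} \approx -9.4444$)
$- 52 \cdot 19 \left(2 + S\right) = - 52 \cdot 19 \left(2 - \frac{85}{9}\right) = - 52 \cdot 19 \left(- \frac{67}{9}\right) = \left(-52\right) \left(- \frac{1273}{9}\right) = \frac{66196}{9}$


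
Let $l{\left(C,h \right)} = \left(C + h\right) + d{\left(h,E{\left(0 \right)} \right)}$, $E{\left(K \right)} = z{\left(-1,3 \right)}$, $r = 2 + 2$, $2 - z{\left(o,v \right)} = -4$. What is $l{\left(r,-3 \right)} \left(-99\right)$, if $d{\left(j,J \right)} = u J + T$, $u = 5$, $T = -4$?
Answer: $-2673$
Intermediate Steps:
$z{\left(o,v \right)} = 6$ ($z{\left(o,v \right)} = 2 - -4 = 2 + 4 = 6$)
$r = 4$
$E{\left(K \right)} = 6$
$d{\left(j,J \right)} = -4 + 5 J$ ($d{\left(j,J \right)} = 5 J - 4 = -4 + 5 J$)
$l{\left(C,h \right)} = 26 + C + h$ ($l{\left(C,h \right)} = \left(C + h\right) + \left(-4 + 5 \cdot 6\right) = \left(C + h\right) + \left(-4 + 30\right) = \left(C + h\right) + 26 = 26 + C + h$)
$l{\left(r,-3 \right)} \left(-99\right) = \left(26 + 4 - 3\right) \left(-99\right) = 27 \left(-99\right) = -2673$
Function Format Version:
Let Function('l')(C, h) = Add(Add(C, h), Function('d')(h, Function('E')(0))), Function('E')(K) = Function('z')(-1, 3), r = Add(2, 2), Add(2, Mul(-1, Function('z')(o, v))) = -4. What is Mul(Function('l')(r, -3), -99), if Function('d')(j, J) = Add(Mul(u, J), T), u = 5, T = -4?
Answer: -2673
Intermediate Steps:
Function('z')(o, v) = 6 (Function('z')(o, v) = Add(2, Mul(-1, -4)) = Add(2, 4) = 6)
r = 4
Function('E')(K) = 6
Function('d')(j, J) = Add(-4, Mul(5, J)) (Function('d')(j, J) = Add(Mul(5, J), -4) = Add(-4, Mul(5, J)))
Function('l')(C, h) = Add(26, C, h) (Function('l')(C, h) = Add(Add(C, h), Add(-4, Mul(5, 6))) = Add(Add(C, h), Add(-4, 30)) = Add(Add(C, h), 26) = Add(26, C, h))
Mul(Function('l')(r, -3), -99) = Mul(Add(26, 4, -3), -99) = Mul(27, -99) = -2673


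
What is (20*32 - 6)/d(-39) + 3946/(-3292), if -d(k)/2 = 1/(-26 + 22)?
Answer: 2085155/1646 ≈ 1266.8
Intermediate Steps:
d(k) = ½ (d(k) = -2/(-26 + 22) = -2/(-4) = -2*(-¼) = ½)
(20*32 - 6)/d(-39) + 3946/(-3292) = (20*32 - 6)/(½) + 3946/(-3292) = (640 - 6)*2 + 3946*(-1/3292) = 634*2 - 1973/1646 = 1268 - 1973/1646 = 2085155/1646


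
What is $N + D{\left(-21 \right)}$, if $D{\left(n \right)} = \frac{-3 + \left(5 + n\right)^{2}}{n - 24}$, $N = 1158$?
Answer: $\frac{51857}{45} \approx 1152.4$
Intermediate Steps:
$D{\left(n \right)} = \frac{-3 + \left(5 + n\right)^{2}}{-24 + n}$
$N + D{\left(-21 \right)} = 1158 + \frac{-3 + \left(5 - 21\right)^{2}}{-24 - 21} = 1158 + \frac{-3 + \left(-16\right)^{2}}{-45} = 1158 - \frac{-3 + 256}{45} = 1158 - \frac{253}{45} = \frac{51857}{45}$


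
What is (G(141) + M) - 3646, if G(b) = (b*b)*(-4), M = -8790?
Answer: -91960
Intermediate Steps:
G(b) = -4*b**2 (G(b) = b**2*(-4) = -4*b**2)
(G(141) + M) - 3646 = (-4*141**2 - 8790) - 3646 = (-4*19881 - 8790) - 3646 = (-79524 - 8790) - 3646 = -88314 - 3646 = -91960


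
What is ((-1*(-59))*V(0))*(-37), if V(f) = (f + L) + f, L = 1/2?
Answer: -2183/2 ≈ -1091.5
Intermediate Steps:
L = 1/2 ≈ 0.50000
V(f) = 1/2 + 2*f (V(f) = (f + 1/2) + f = (1/2 + f) + f = 1/2 + 2*f)
((-1*(-59))*V(0))*(-37) = ((-1*(-59))*(1/2 + 2*0))*(-37) = (59*(1/2 + 0))*(-37) = (59*(1/2))*(-37) = (59/2)*(-37) = -2183/2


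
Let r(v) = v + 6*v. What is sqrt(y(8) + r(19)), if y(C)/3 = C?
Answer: sqrt(157) ≈ 12.530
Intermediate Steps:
r(v) = 7*v
y(C) = 3*C
sqrt(y(8) + r(19)) = sqrt(3*8 + 7*19) = sqrt(24 + 133) = sqrt(157)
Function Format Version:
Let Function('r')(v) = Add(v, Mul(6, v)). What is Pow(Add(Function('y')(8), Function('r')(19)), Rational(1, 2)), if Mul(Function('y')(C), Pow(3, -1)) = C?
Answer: Pow(157, Rational(1, 2)) ≈ 12.530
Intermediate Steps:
Function('r')(v) = Mul(7, v)
Function('y')(C) = Mul(3, C)
Pow(Add(Function('y')(8), Function('r')(19)), Rational(1, 2)) = Pow(Add(Mul(3, 8), Mul(7, 19)), Rational(1, 2)) = Pow(Add(24, 133), Rational(1, 2)) = Pow(157, Rational(1, 2))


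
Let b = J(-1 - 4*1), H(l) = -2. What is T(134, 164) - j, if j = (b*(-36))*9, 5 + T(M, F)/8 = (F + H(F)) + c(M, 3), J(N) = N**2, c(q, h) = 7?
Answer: 9412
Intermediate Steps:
b = 25 (b = (-1 - 4*1)**2 = (-1 - 4)**2 = (-5)**2 = 25)
T(M, F) = 8*F (T(M, F) = -40 + 8*((F - 2) + 7) = -40 + 8*((-2 + F) + 7) = -40 + 8*(5 + F) = -40 + (40 + 8*F) = 8*F)
j = -8100 (j = (25*(-36))*9 = -900*9 = -8100)
T(134, 164) - j = 8*164 - 1*(-8100) = 1312 + 8100 = 9412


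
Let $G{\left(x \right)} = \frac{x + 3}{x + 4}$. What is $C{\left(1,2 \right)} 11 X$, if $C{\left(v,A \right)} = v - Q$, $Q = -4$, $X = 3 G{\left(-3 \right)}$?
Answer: $0$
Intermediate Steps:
$G{\left(x \right)} = \frac{3 + x}{4 + x}$
$X = 0$ ($X = 3 \frac{3 - 3}{4 - 3} = 3 \cdot 1^{-1} \cdot 0 = 3 \cdot 1 \cdot 0 = 3 \cdot 0 = 0$)
$C{\left(v,A \right)} = 4 + v$ ($C{\left(v,A \right)} = v - -4 = v + 4 = 4 + v$)
$C{\left(1,2 \right)} 11 X = \left(4 + 1\right) 11 \cdot 0 = 5 \cdot 11 \cdot 0 = 55 \cdot 0 = 0$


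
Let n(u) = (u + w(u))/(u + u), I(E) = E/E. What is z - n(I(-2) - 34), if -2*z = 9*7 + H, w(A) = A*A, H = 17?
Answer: -24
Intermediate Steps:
I(E) = 1
w(A) = A**2
n(u) = (u + u**2)/(2*u) (n(u) = (u + u**2)/(u + u) = (u + u**2)/((2*u)) = (u + u**2)*(1/(2*u)) = (u + u**2)/(2*u))
z = -40 (z = -(9*7 + 17)/2 = -(63 + 17)/2 = -1/2*80 = -40)
z - n(I(-2) - 34) = -40 - (1/2 + (1 - 34)/2) = -40 - (1/2 + (1/2)*(-33)) = -40 - (1/2 - 33/2) = -40 - 1*(-16) = -40 + 16 = -24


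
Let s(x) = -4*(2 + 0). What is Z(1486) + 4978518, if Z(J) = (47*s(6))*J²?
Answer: -825303178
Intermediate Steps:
s(x) = -8 (s(x) = -4*2 = -8)
Z(J) = -376*J² (Z(J) = (47*(-8))*J² = -376*J²)
Z(1486) + 4978518 = -376*1486² + 4978518 = -376*2208196 + 4978518 = -830281696 + 4978518 = -825303178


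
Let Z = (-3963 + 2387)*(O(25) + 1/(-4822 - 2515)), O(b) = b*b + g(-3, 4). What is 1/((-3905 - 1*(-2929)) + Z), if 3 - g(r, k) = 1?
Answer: -7337/7257230560 ≈ -1.0110e-6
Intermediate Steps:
g(r, k) = 2 (g(r, k) = 3 - 1*1 = 3 - 1 = 2)
O(b) = 2 + b**2 (O(b) = b*b + 2 = b**2 + 2 = 2 + b**2)
Z = -7250069648/7337 (Z = (-3963 + 2387)*((2 + 25**2) + 1/(-4822 - 2515)) = -1576*((2 + 625) + 1/(-7337)) = -1576*(627 - 1/7337) = -1576*4600298/7337 = -7250069648/7337 ≈ -9.8815e+5)
1/((-3905 - 1*(-2929)) + Z) = 1/((-3905 - 1*(-2929)) - 7250069648/7337) = 1/((-3905 + 2929) - 7250069648/7337) = 1/(-976 - 7250069648/7337) = 1/(-7257230560/7337) = -7337/7257230560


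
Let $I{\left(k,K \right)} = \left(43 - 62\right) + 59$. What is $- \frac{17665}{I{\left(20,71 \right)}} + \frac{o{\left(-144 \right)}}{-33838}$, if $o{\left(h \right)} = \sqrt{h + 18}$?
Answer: $- \frac{3533}{8} - \frac{3 i \sqrt{14}}{33838} \approx -441.63 - 0.00033173 i$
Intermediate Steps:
$I{\left(k,K \right)} = 40$ ($I{\left(k,K \right)} = -19 + 59 = 40$)
$o{\left(h \right)} = \sqrt{18 + h}$
$- \frac{17665}{I{\left(20,71 \right)}} + \frac{o{\left(-144 \right)}}{-33838} = - \frac{17665}{40} + \frac{\sqrt{18 - 144}}{-33838} = \left(-17665\right) \frac{1}{40} + \sqrt{-126} \left(- \frac{1}{33838}\right) = - \frac{3533}{8} + 3 i \sqrt{14} \left(- \frac{1}{33838}\right) = - \frac{3533}{8} - \frac{3 i \sqrt{14}}{33838}$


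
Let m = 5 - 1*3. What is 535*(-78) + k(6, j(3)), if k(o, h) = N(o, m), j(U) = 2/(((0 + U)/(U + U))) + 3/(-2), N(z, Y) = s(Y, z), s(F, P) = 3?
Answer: -41727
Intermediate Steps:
m = 2 (m = 5 - 3 = 2)
N(z, Y) = 3
j(U) = 5/2 (j(U) = 2/((U/((2*U)))) + 3*(-1/2) = 2/((U*(1/(2*U)))) - 3/2 = 2/(1/2) - 3/2 = 2*2 - 3/2 = 4 - 3/2 = 5/2)
k(o, h) = 3
535*(-78) + k(6, j(3)) = 535*(-78) + 3 = -41730 + 3 = -41727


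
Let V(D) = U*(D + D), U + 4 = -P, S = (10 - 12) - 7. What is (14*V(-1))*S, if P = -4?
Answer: 0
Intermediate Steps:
S = -9 (S = -2 - 7 = -9)
U = 0 (U = -4 - 1*(-4) = -4 + 4 = 0)
V(D) = 0 (V(D) = 0*(D + D) = 0*(2*D) = 0)
(14*V(-1))*S = (14*0)*(-9) = 0*(-9) = 0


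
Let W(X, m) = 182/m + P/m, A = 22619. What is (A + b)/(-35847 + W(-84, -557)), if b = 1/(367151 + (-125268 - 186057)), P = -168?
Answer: -703339660315/1114666186018 ≈ -0.63099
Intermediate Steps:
b = 1/55826 (b = 1/(367151 - 311325) = 1/55826 ≈ 1.7913e-5)
W(X, m) = 14/m (W(X, m) = 182/m - 168/m = 14/m)
(A + b)/(-35847 + W(-84, -557)) = (22619 + 1/55826)/(-35847 + 14/(-557)) = 1262728295/(55826*(-35847 + 14*(-1/557))) = 1262728295/(55826*(-35847 - 14/557)) = 1262728295/(55826*(-19966793/557)) = (1262728295/55826)*(-557/19966793) = -703339660315/1114666186018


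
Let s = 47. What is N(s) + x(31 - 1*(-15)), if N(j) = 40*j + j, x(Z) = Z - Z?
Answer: 1927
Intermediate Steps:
x(Z) = 0
N(j) = 41*j
N(s) + x(31 - 1*(-15)) = 41*47 + 0 = 1927 + 0 = 1927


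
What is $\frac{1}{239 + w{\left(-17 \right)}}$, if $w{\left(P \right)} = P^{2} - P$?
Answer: $\frac{1}{545} \approx 0.0018349$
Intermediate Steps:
$\frac{1}{239 + w{\left(-17 \right)}} = \frac{1}{239 - 17 \left(-1 - 17\right)} = \frac{1}{239 - -306} = \frac{1}{239 + 306} = \frac{1}{545}$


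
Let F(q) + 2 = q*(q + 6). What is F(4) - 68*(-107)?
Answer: 7314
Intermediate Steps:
F(q) = -2 + q*(6 + q) (F(q) = -2 + q*(q + 6) = -2 + q*(6 + q))
F(4) - 68*(-107) = (-2 + 4**2 + 6*4) - 68*(-107) = (-2 + 16 + 24) + 7276 = 38 + 7276 = 7314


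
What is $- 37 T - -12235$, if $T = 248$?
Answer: $3059$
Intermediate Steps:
$- 37 T - -12235 = \left(-37\right) 248 - -12235 = -9176 + 12235 = 3059$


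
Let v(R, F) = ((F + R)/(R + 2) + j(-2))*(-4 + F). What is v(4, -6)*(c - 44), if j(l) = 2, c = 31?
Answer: 650/3 ≈ 216.67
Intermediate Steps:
v(R, F) = (-4 + F)*(2 + (F + R)/(2 + R)) (v(R, F) = ((F + R)/(R + 2) + 2)*(-4 + F) = ((F + R)/(2 + R) + 2)*(-4 + F) = (2 + (F + R)/(2 + R))*(-4 + F) = (-4 + F)*(2 + (F + R)/(2 + R)))
v(4, -6)*(c - 44) = ((-16 + (-6)² - 12*4 + 3*(-6)*4)/(2 + 4))*(31 - 44) = ((-16 + 36 - 48 - 72)/6)*(-13) = ((⅙)*(-100))*(-13) = -50/3*(-13) = 650/3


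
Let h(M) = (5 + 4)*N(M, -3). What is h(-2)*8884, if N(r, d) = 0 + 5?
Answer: 399780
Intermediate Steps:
N(r, d) = 5
h(M) = 45 (h(M) = (5 + 4)*5 = 9*5 = 45)
h(-2)*8884 = 45*8884 = 399780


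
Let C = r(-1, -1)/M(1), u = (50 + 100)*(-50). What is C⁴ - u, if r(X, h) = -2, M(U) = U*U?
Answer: 7516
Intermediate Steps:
M(U) = U²
u = -7500 (u = 150*(-50) = -7500)
C = -2 (C = -2/(1²) = -2/1 = -2*1 = -2)
C⁴ - u = (-2)⁴ - 1*(-7500) = 16 + 7500 = 7516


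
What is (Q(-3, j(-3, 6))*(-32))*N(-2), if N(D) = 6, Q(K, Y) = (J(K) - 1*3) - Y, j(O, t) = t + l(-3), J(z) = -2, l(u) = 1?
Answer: 2304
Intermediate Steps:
j(O, t) = 1 + t (j(O, t) = t + 1 = 1 + t)
Q(K, Y) = -5 - Y (Q(K, Y) = (-2 - 1*3) - Y = (-2 - 3) - Y = -5 - Y)
(Q(-3, j(-3, 6))*(-32))*N(-2) = ((-5 - (1 + 6))*(-32))*6 = ((-5 - 1*7)*(-32))*6 = ((-5 - 7)*(-32))*6 = -12*(-32)*6 = 384*6 = 2304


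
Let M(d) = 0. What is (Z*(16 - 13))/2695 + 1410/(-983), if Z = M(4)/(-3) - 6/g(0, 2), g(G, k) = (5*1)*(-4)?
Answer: -37990653/26491850 ≈ -1.4341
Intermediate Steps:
g(G, k) = -20 (g(G, k) = 5*(-4) = -20)
Z = 3/10 (Z = 0/(-3) - 6/(-20) = 0*(-1/3) - 6*(-1/20) = 0 + 3/10 = 3/10 ≈ 0.30000)
(Z*(16 - 13))/2695 + 1410/(-983) = (3*(16 - 13)/10)/2695 + 1410/(-983) = ((3/10)*3)*(1/2695) + 1410*(-1/983) = (9/10)*(1/2695) - 1410/983 = 9/26950 - 1410/983 = -37990653/26491850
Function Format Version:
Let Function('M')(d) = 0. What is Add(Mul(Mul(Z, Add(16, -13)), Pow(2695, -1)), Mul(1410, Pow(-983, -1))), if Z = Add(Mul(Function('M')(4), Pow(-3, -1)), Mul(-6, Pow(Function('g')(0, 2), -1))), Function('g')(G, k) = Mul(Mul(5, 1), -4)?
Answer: Rational(-37990653, 26491850) ≈ -1.4341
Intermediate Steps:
Function('g')(G, k) = -20 (Function('g')(G, k) = Mul(5, -4) = -20)
Z = Rational(3, 10) (Z = Add(Mul(0, Pow(-3, -1)), Mul(-6, Pow(-20, -1))) = Add(Mul(0, Rational(-1, 3)), Mul(-6, Rational(-1, 20))) = Add(0, Rational(3, 10)) = Rational(3, 10) ≈ 0.30000)
Add(Mul(Mul(Z, Add(16, -13)), Pow(2695, -1)), Mul(1410, Pow(-983, -1))) = Add(Mul(Mul(Rational(3, 10), Add(16, -13)), Pow(2695, -1)), Mul(1410, Pow(-983, -1))) = Add(Mul(Mul(Rational(3, 10), 3), Rational(1, 2695)), Mul(1410, Rational(-1, 983))) = Add(Mul(Rational(9, 10), Rational(1, 2695)), Rational(-1410, 983)) = Add(Rational(9, 26950), Rational(-1410, 983)) = Rational(-37990653, 26491850)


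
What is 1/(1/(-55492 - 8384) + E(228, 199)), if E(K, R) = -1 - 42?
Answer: -63876/2746669 ≈ -0.023256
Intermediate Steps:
E(K, R) = -43
1/(1/(-55492 - 8384) + E(228, 199)) = 1/(1/(-55492 - 8384) - 43) = 1/(1/(-63876) - 43) = 1/(-1/63876 - 43) = 1/(-2746669/63876) = -63876/2746669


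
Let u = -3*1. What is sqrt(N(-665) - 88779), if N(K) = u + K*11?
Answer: I*sqrt(96097) ≈ 310.0*I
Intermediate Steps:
u = -3
N(K) = -3 + 11*K (N(K) = -3 + K*11 = -3 + 11*K)
sqrt(N(-665) - 88779) = sqrt((-3 + 11*(-665)) - 88779) = sqrt((-3 - 7315) - 88779) = sqrt(-7318 - 88779) = sqrt(-96097) = I*sqrt(96097)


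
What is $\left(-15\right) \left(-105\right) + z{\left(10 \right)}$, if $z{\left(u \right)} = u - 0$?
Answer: $1585$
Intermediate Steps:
$z{\left(u \right)} = u$ ($z{\left(u \right)} = u + 0 = u$)
$\left(-15\right) \left(-105\right) + z{\left(10 \right)} = \left(-15\right) \left(-105\right) + 10 = 1575 + 10 = 1585$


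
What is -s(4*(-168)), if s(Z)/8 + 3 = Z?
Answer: 5400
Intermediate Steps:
s(Z) = -24 + 8*Z
-s(4*(-168)) = -(-24 + 8*(4*(-168))) = -(-24 + 8*(-672)) = -(-24 - 5376) = -1*(-5400) = 5400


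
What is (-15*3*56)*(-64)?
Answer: 161280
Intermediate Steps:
(-15*3*56)*(-64) = -45*56*(-64) = -2520*(-64) = 161280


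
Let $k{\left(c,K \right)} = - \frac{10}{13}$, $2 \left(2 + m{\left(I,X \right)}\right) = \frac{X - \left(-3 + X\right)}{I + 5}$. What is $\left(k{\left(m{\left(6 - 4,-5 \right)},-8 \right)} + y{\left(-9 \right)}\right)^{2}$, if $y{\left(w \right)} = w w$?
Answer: $\frac{1087849}{169} \approx 6437.0$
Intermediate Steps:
$y{\left(w \right)} = w^{2}$
$m{\left(I,X \right)} = -2 + \frac{3}{2 \left(5 + I\right)}$ ($m{\left(I,X \right)} = -2 + \frac{\left(X - \left(-3 + X\right)\right) \frac{1}{I + 5}}{2} = -2 + \frac{3 \frac{1}{5 + I}}{2} = -2 + \frac{3}{2 \left(5 + I\right)}$)
$k{\left(c,K \right)} = - \frac{10}{13}$ ($k{\left(c,K \right)} = \left(-10\right) \frac{1}{13} = - \frac{10}{13}$)
$\left(k{\left(m{\left(6 - 4,-5 \right)},-8 \right)} + y{\left(-9 \right)}\right)^{2} = \left(- \frac{10}{13} + \left(-9\right)^{2}\right)^{2} = \left(- \frac{10}{13} + 81\right)^{2} = \left(\frac{1043}{13}\right)^{2} = \frac{1087849}{169}$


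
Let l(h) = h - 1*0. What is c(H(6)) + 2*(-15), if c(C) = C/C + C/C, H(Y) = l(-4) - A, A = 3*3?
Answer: -28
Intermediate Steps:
l(h) = h (l(h) = h + 0 = h)
A = 9
H(Y) = -13 (H(Y) = -4 - 1*9 = -4 - 9 = -13)
c(C) = 2 (c(C) = 1 + 1 = 2)
c(H(6)) + 2*(-15) = 2 + 2*(-15) = 2 - 30 = -28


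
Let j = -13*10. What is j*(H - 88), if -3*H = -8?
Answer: 33280/3 ≈ 11093.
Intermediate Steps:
j = -130
H = 8/3 (H = -⅓*(-8) = 8/3 ≈ 2.6667)
j*(H - 88) = -130*(8/3 - 88) = -130*(-256/3) = 33280/3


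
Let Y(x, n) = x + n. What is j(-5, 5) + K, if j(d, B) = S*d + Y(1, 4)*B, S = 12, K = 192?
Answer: 157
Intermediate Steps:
Y(x, n) = n + x
j(d, B) = 5*B + 12*d (j(d, B) = 12*d + (4 + 1)*B = 12*d + 5*B = 5*B + 12*d)
j(-5, 5) + K = (5*5 + 12*(-5)) + 192 = (25 - 60) + 192 = -35 + 192 = 157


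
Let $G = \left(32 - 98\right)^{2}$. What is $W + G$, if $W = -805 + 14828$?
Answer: $18379$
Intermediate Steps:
$G = 4356$ ($G = \left(-66\right)^{2} = 4356$)
$W = 14023$
$W + G = 14023 + 4356 = 18379$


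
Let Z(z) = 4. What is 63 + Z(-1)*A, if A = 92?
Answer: 431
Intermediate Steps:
63 + Z(-1)*A = 63 + 4*92 = 63 + 368 = 431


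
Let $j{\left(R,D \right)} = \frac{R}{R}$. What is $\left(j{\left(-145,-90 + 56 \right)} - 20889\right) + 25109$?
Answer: $4221$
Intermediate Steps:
$j{\left(R,D \right)} = 1$
$\left(j{\left(-145,-90 + 56 \right)} - 20889\right) + 25109 = \left(1 - 20889\right) + 25109 = -20888 + 25109 = 4221$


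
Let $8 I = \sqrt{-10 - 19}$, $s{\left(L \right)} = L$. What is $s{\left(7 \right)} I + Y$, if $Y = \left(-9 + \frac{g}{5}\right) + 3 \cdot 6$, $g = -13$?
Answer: $\frac{32}{5} + \frac{7 i \sqrt{29}}{8} \approx 6.4 + 4.712 i$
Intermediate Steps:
$I = \frac{i \sqrt{29}}{8}$ ($I = \frac{\sqrt{-10 - 19}}{8} = \frac{\sqrt{-29}}{8} = \frac{i \sqrt{29}}{8} \approx 0.67315 i$)
$Y = \frac{32}{5}$ ($Y = \left(-9 - \frac{13}{5}\right) + 3 \cdot 6 = \left(-9 - \frac{13}{5}\right) + 18 = - \frac{58}{5} + 18 = \frac{32}{5} \approx 6.4$)
$s{\left(7 \right)} I + Y = 7 \frac{i \sqrt{29}}{8} + \frac{32}{5} = \frac{7 i \sqrt{29}}{8} + \frac{32}{5} = \frac{32}{5} + \frac{7 i \sqrt{29}}{8}$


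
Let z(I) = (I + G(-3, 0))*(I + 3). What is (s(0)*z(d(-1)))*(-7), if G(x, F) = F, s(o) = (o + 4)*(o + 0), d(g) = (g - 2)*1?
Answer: 0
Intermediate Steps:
d(g) = -2 + g (d(g) = (-2 + g)*1 = -2 + g)
s(o) = o*(4 + o) (s(o) = (4 + o)*o = o*(4 + o))
z(I) = I*(3 + I) (z(I) = (I + 0)*(I + 3) = I*(3 + I))
(s(0)*z(d(-1)))*(-7) = ((0*(4 + 0))*((-2 - 1)*(3 + (-2 - 1))))*(-7) = ((0*4)*(-3*(3 - 3)))*(-7) = (0*(-3*0))*(-7) = (0*0)*(-7) = 0*(-7) = 0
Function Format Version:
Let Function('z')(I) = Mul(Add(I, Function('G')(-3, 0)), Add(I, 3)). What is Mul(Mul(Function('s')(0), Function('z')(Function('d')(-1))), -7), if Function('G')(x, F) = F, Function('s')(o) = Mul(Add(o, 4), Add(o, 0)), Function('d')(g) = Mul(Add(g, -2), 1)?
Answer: 0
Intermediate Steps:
Function('d')(g) = Add(-2, g) (Function('d')(g) = Mul(Add(-2, g), 1) = Add(-2, g))
Function('s')(o) = Mul(o, Add(4, o)) (Function('s')(o) = Mul(Add(4, o), o) = Mul(o, Add(4, o)))
Function('z')(I) = Mul(I, Add(3, I)) (Function('z')(I) = Mul(Add(I, 0), Add(I, 3)) = Mul(I, Add(3, I)))
Mul(Mul(Function('s')(0), Function('z')(Function('d')(-1))), -7) = Mul(Mul(Mul(0, Add(4, 0)), Mul(Add(-2, -1), Add(3, Add(-2, -1)))), -7) = Mul(Mul(Mul(0, 4), Mul(-3, Add(3, -3))), -7) = Mul(Mul(0, Mul(-3, 0)), -7) = Mul(Mul(0, 0), -7) = Mul(0, -7) = 0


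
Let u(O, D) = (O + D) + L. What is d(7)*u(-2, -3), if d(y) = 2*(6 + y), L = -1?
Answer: -156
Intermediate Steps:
d(y) = 12 + 2*y
u(O, D) = -1 + D + O (u(O, D) = (O + D) - 1 = (D + O) - 1 = -1 + D + O)
d(7)*u(-2, -3) = (12 + 2*7)*(-1 - 3 - 2) = (12 + 14)*(-6) = 26*(-6) = -156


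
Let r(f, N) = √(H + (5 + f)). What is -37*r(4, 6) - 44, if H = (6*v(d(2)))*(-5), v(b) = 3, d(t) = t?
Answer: -44 - 333*I ≈ -44.0 - 333.0*I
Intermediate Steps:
H = -90 (H = (6*3)*(-5) = 18*(-5) = -90)
r(f, N) = √(-85 + f) (r(f, N) = √(-90 + (5 + f)) = √(-85 + f))
-37*r(4, 6) - 44 = -37*√(-85 + 4) - 44 = -333*I - 44 = -44 - 333*I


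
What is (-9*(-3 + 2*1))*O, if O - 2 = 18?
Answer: 180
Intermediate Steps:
O = 20 (O = 2 + 18 = 20)
(-9*(-3 + 2*1))*O = -9*(-3 + 2*1)*20 = -9*(-3 + 2)*20 = -9*(-1)*20 = 9*20 = 180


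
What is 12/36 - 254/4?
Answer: -379/6 ≈ -63.167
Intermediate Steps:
12/36 - 254/4 = 12*(1/36) - 254*¼ = ⅓ - 127/2 = -379/6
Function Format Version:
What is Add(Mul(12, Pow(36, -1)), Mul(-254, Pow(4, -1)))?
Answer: Rational(-379, 6) ≈ -63.167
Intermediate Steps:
Add(Mul(12, Pow(36, -1)), Mul(-254, Pow(4, -1))) = Add(Mul(12, Rational(1, 36)), Mul(-254, Rational(1, 4))) = Add(Rational(1, 3), Rational(-127, 2)) = Rational(-379, 6)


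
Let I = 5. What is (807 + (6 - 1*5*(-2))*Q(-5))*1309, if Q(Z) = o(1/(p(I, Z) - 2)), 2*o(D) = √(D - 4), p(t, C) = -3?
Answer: 1056363 + 10472*I*√105/5 ≈ 1.0564e+6 + 21461.0*I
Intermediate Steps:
o(D) = √(-4 + D)/2 (o(D) = √(D - 4)/2 = √(-4 + D)/2)
Q(Z) = I*√105/10 (Q(Z) = √(-4 + 1/(-3 - 2))/2 = √(-4 + 1/(-5))/2 = √(-4 - ⅕)/2 = √(-21/5)/2 = (I*√105/5)/2 = I*√105/10)
(807 + (6 - 1*5*(-2))*Q(-5))*1309 = (807 + (6 - 1*5*(-2))*(I*√105/10))*1309 = (807 + (6 - 5*(-2))*(I*√105/10))*1309 = (807 + (6 + 10)*(I*√105/10))*1309 = (807 + 16*(I*√105/10))*1309 = (807 + 8*I*√105/5)*1309 = 1056363 + 10472*I*√105/5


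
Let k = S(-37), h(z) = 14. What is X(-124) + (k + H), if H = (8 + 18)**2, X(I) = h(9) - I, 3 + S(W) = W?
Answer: 774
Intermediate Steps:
S(W) = -3 + W
X(I) = 14 - I
k = -40 (k = -3 - 37 = -40)
H = 676 (H = 26**2 = 676)
X(-124) + (k + H) = (14 - 1*(-124)) + (-40 + 676) = (14 + 124) + 636 = 138 + 636 = 774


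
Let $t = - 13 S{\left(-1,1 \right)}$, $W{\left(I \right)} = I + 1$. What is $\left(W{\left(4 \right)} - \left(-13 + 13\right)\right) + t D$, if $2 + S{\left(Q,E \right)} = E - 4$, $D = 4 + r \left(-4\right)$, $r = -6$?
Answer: $1825$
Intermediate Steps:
$W{\left(I \right)} = 1 + I$
$D = 28$ ($D = 4 - -24 = 4 + 24 = 28$)
$S{\left(Q,E \right)} = -6 + E$ ($S{\left(Q,E \right)} = -2 + \left(E - 4\right) = -2 + \left(-4 + E\right) = -6 + E$)
$t = 65$ ($t = - 13 \left(-6 + 1\right) = \left(-13\right) \left(-5\right) = 65$)
$\left(W{\left(4 \right)} - \left(-13 + 13\right)\right) + t D = \left(\left(1 + 4\right) - \left(-13 + 13\right)\right) + 65 \cdot 28 = \left(5 - 0\right) + 1820 = \left(5 + 0\right) + 1820 = 5 + 1820 = 1825$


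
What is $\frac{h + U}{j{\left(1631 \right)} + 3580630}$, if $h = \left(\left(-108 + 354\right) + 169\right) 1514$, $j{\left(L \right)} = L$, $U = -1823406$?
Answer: $- \frac{1195096}{3582261} \approx -0.33361$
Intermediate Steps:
$h = 628310$ ($h = \left(246 + 169\right) 1514 = 415 \cdot 1514 = 628310$)
$\frac{h + U}{j{\left(1631 \right)} + 3580630} = \frac{628310 - 1823406}{1631 + 3580630} = - \frac{1195096}{3582261}$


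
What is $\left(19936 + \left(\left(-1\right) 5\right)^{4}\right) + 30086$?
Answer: $50647$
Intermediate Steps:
$\left(19936 + \left(\left(-1\right) 5\right)^{4}\right) + 30086 = \left(19936 + \left(-5\right)^{4}\right) + 30086 = \left(19936 + 625\right) + 30086 = 20561 + 30086 = 50647$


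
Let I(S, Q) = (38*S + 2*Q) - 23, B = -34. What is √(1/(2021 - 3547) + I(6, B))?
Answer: 9*√3938606/1526 ≈ 11.705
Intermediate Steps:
I(S, Q) = -23 + 2*Q + 38*S (I(S, Q) = (2*Q + 38*S) - 23 = -23 + 2*Q + 38*S)
√(1/(2021 - 3547) + I(6, B)) = √(1/(2021 - 3547) + (-23 + 2*(-34) + 38*6)) = √(1/(-1526) + (-23 - 68 + 228)) = √(-1/1526 + 137) = √(209061/1526) = 9*√3938606/1526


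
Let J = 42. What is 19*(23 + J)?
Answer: 1235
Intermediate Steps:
19*(23 + J) = 19*(23 + 42) = 19*65 = 1235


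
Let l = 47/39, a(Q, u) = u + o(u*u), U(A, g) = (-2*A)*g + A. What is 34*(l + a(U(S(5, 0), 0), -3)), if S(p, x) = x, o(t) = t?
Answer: 9554/39 ≈ 244.97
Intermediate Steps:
U(A, g) = A - 2*A*g (U(A, g) = -2*A*g + A = A - 2*A*g)
a(Q, u) = u + u² (a(Q, u) = u + u*u = u + u²)
l = 47/39 (l = 47*(1/39) = 47/39 ≈ 1.2051)
34*(l + a(U(S(5, 0), 0), -3)) = 34*(47/39 - 3*(1 - 3)) = 34*(47/39 - 3*(-2)) = 34*(47/39 + 6) = 34*(281/39) = 9554/39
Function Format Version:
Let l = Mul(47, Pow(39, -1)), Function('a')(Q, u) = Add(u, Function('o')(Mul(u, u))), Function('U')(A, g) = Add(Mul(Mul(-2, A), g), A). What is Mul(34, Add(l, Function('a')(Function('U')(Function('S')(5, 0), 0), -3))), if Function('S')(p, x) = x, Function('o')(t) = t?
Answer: Rational(9554, 39) ≈ 244.97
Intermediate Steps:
Function('U')(A, g) = Add(A, Mul(-2, A, g)) (Function('U')(A, g) = Add(Mul(-2, A, g), A) = Add(A, Mul(-2, A, g)))
Function('a')(Q, u) = Add(u, Pow(u, 2)) (Function('a')(Q, u) = Add(u, Mul(u, u)) = Add(u, Pow(u, 2)))
l = Rational(47, 39) (l = Mul(47, Rational(1, 39)) = Rational(47, 39) ≈ 1.2051)
Mul(34, Add(l, Function('a')(Function('U')(Function('S')(5, 0), 0), -3))) = Mul(34, Add(Rational(47, 39), Mul(-3, Add(1, -3)))) = Mul(34, Add(Rational(47, 39), Mul(-3, -2))) = Mul(34, Add(Rational(47, 39), 6)) = Mul(34, Rational(281, 39)) = Rational(9554, 39)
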